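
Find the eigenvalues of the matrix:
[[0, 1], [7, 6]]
λ = -1 and λ = 7

Characteristic equation: det(A - λI) = 0
λ² - (trace)λ + (det) = 0
λ² - (6)λ + (-7) = 0
λ² - 6λ - 7 = 0
Solving: λ = -1, 7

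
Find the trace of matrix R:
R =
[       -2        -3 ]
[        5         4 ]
tr(R) = -2 + 4 = 2

The trace of a square matrix is the sum of its diagonal entries.
Diagonal entries of R: R[0][0] = -2, R[1][1] = 4.
tr(R) = -2 + 4 = 2.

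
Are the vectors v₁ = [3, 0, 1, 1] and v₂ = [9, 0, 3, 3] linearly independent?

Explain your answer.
No, linearly dependent (v₂ = 3·v₁)

Check whether there is a scalar k with v₂ = k·v₁.
Comparing components, k = 3 satisfies 3·[3, 0, 1, 1] = [9, 0, 3, 3].
Since v₂ is a scalar multiple of v₁, the two vectors are linearly dependent.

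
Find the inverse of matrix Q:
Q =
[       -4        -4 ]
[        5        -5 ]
det(Q) = 40
Q⁻¹ =
[     -1/8      1/10 ]
[     -1/8     -1/10 ]

For a 2×2 matrix Q = [[a, b], [c, d]] with det(Q) ≠ 0, Q⁻¹ = (1/det(Q)) * [[d, -b], [-c, a]].
det(Q) = (-4)*(-5) - (-4)*(5) = 20 + 20 = 40.
Q⁻¹ = (1/40) * [[-5, 4], [-5, -4]].
Dividing each entry by 40 and reducing:
Q⁻¹ =
[     -1/8      1/10 ]
[     -1/8     -1/10 ]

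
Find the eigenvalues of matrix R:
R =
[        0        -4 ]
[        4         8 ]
λ = 4, 4

Solve det(R - λI) = 0. For a 2×2 matrix the characteristic equation is λ² - (trace)λ + det = 0.
trace(R) = a + d = 0 + 8 = 8.
det(R) = a*d - b*c = (0)*(8) - (-4)*(4) = 0 + 16 = 16.
Characteristic equation: λ² - (8)λ + (16) = 0.
Discriminant = (8)² - 4*(16) = 64 - 64 = 0.
λ = (8 ± √0) / 2 = (8 ± 0) / 2 = 4, 4.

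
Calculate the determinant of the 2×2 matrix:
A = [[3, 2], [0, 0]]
0

For A = [[a, b], [c, d]], det(A) = a*d - b*c.
det(A) = (3)*(0) - (2)*(0) = 0 - 0 = 0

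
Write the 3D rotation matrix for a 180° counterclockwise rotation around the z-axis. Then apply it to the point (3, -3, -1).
R = [[-1, 0, 0], [0, -1, 0], [0, 0, 1]]; R·(3, -3, -1) = (-3, 3, -1)

Rotation matrix for 180° around z-axis:
cos(180°) = -1, sin(180°) = 0
R = [[-1, 0, 0], [0, -1, 0], [0, 0, 1]]
Apply to (3, -3, -1): R·[3, -3, -1]ᵀ = (-3, 3, -1)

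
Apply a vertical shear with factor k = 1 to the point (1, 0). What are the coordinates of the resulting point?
(1, 1)

Shear matrix for vertical shear with factor k = 1:
[[1, 0], [1, 1]]
Result: (1, 0) → (1, 1)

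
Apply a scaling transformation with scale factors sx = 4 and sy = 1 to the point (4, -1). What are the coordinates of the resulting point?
(16, -1)

Scaling matrix:
[[4, 0], [0, 1]]
Result: (4 × 4, -1 × 1) = (16, -1)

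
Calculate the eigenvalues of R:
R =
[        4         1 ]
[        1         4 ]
λ = 3, 5

Solve det(R - λI) = 0. For a 2×2 matrix the characteristic equation is λ² - (trace)λ + det = 0.
trace(R) = a + d = 4 + 4 = 8.
det(R) = a*d - b*c = (4)*(4) - (1)*(1) = 16 - 1 = 15.
Characteristic equation: λ² - (8)λ + (15) = 0.
Discriminant = (8)² - 4*(15) = 64 - 60 = 4.
λ = (8 ± √4) / 2 = (8 ± 2) / 2 = 3, 5.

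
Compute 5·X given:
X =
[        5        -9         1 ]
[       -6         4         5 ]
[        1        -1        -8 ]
5X =
[       25       -45         5 ]
[      -30        20        25 ]
[        5        -5       -40 ]

Scalar multiplication is elementwise: (5X)[i][j] = 5 * X[i][j].
  (5X)[0][0] = 5 * (5) = 25
  (5X)[0][1] = 5 * (-9) = -45
  (5X)[0][2] = 5 * (1) = 5
  (5X)[1][0] = 5 * (-6) = -30
  (5X)[1][1] = 5 * (4) = 20
  (5X)[1][2] = 5 * (5) = 25
  (5X)[2][0] = 5 * (1) = 5
  (5X)[2][1] = 5 * (-1) = -5
  (5X)[2][2] = 5 * (-8) = -40
5X =
[       25       -45         5 ]
[      -30        20        25 ]
[        5        -5       -40 ]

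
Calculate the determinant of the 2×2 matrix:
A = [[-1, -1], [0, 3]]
-3

For A = [[a, b], [c, d]], det(A) = a*d - b*c.
det(A) = (-1)*(3) - (-1)*(0) = -3 - 0 = -3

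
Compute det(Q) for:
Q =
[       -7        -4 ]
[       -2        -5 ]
det(Q) = 27

For a 2×2 matrix [[a, b], [c, d]], det = a*d - b*c.
det(Q) = (-7)*(-5) - (-4)*(-2) = 35 - 8 = 27.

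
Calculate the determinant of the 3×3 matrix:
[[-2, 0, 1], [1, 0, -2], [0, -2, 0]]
6

Expansion along first row:
det = -2·det([[0,-2],[-2,0]]) - 0·det([[1,-2],[0,0]]) + 1·det([[1,0],[0,-2]])
    = -2·(0·0 - -2·-2) - 0·(1·0 - -2·0) + 1·(1·-2 - 0·0)
    = -2·-4 - 0·0 + 1·-2
    = 8 + 0 + -2 = 6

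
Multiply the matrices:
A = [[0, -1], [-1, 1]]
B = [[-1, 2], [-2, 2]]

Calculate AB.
[[2, -2], [-1, 0]]

Each entry (i,j) of AB = sum over k of A[i][k]*B[k][j].
(AB)[0][0] = (0)*(-1) + (-1)*(-2) = 2
(AB)[0][1] = (0)*(2) + (-1)*(2) = -2
(AB)[1][0] = (-1)*(-1) + (1)*(-2) = -1
(AB)[1][1] = (-1)*(2) + (1)*(2) = 0
AB = [[2, -2], [-1, 0]]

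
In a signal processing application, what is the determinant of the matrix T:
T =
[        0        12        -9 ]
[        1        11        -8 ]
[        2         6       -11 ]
det(T) = 84

Expand along row 0 (cofactor expansion): det(T) = a*(e*i - f*h) - b*(d*i - f*g) + c*(d*h - e*g), where the 3×3 is [[a, b, c], [d, e, f], [g, h, i]].
Minor M_00 = (11)*(-11) - (-8)*(6) = -121 + 48 = -73.
Minor M_01 = (1)*(-11) - (-8)*(2) = -11 + 16 = 5.
Minor M_02 = (1)*(6) - (11)*(2) = 6 - 22 = -16.
det(T) = (0)*(-73) - (12)*(5) + (-9)*(-16) = 0 - 60 + 144 = 84.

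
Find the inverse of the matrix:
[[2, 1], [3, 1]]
[[-1, 1], [3, -2]]

For [[a,b],[c,d]], inverse = (1/det)·[[d,-b],[-c,a]]
det = 2·1 - 1·3 = -1
Inverse = (1/-1)·[[1, -1], [-3, 2]]
        = [[-1, 1], [3, -2]]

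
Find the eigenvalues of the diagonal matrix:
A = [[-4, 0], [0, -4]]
λ₁ = -4, λ₂ = -4

The characteristic polynomial of A is det(A - λI) = (-4 - λ)(-4 - λ) = 0.
The roots are λ = -4 and λ = -4, so the eigenvalues are the diagonal entries.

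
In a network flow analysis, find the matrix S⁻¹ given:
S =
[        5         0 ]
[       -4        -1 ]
det(S) = -5
S⁻¹ =
[      1/5         0 ]
[     -4/5        -1 ]

For a 2×2 matrix S = [[a, b], [c, d]] with det(S) ≠ 0, S⁻¹ = (1/det(S)) * [[d, -b], [-c, a]].
det(S) = (5)*(-1) - (0)*(-4) = -5 - 0 = -5.
S⁻¹ = (1/-5) * [[-1, 0], [4, 5]].
Dividing each entry by -5 and reducing:
S⁻¹ =
[      1/5         0 ]
[     -4/5        -1 ]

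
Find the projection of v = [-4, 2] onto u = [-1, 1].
[-3, 3]

The projection of v onto u is proj_u(v) = ((v·u) / (u·u)) · u.
v·u = (-4)*(-1) + (2)*(1) = 6.
u·u = (-1)*(-1) + (1)*(1) = 2.
coefficient = 6 / 2 = 3.
proj_u(v) = 3 · [-1, 1] = [-3, 3].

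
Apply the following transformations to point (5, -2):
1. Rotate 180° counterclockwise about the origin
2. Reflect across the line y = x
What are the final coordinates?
(2, -5)

Step 1: Rotate 180° → (-5, 2)
Step 2: Reflect across the line y = x → (2, -5)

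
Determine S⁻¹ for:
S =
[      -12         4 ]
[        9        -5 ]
det(S) = 24
S⁻¹ =
[    -5/24      -1/6 ]
[     -3/8      -1/2 ]

For a 2×2 matrix S = [[a, b], [c, d]] with det(S) ≠ 0, S⁻¹ = (1/det(S)) * [[d, -b], [-c, a]].
det(S) = (-12)*(-5) - (4)*(9) = 60 - 36 = 24.
S⁻¹ = (1/24) * [[-5, -4], [-9, -12]].
Dividing each entry by 24 and reducing:
S⁻¹ =
[    -5/24      -1/6 ]
[     -3/8      -1/2 ]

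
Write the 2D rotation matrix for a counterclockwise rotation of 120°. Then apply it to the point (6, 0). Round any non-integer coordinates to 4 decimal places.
R = [[-1/2, -√3/2], [√3/2, -1/2]]; R·(6, 0) = (-3.0000, 5.1962)

Rotation matrix formula: R(θ) = [[cos θ, -sin θ], [sin θ, cos θ]]
For θ = 120°:
cos(120°) = -1/2
sin(120°) = √3/2
R = [[-1/2, -√3/2], [√3/2, -1/2]]
Apply to (6, 0): [-1/2·6 + (-√3/2)·0, √3/2·6 + -1/2·0] = (-3.0000, 5.1962)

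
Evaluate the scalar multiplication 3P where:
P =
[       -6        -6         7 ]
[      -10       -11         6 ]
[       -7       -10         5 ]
3P =
[      -18       -18        21 ]
[      -30       -33        18 ]
[      -21       -30        15 ]

Scalar multiplication is elementwise: (3P)[i][j] = 3 * P[i][j].
  (3P)[0][0] = 3 * (-6) = -18
  (3P)[0][1] = 3 * (-6) = -18
  (3P)[0][2] = 3 * (7) = 21
  (3P)[1][0] = 3 * (-10) = -30
  (3P)[1][1] = 3 * (-11) = -33
  (3P)[1][2] = 3 * (6) = 18
  (3P)[2][0] = 3 * (-7) = -21
  (3P)[2][1] = 3 * (-10) = -30
  (3P)[2][2] = 3 * (5) = 15
3P =
[      -18       -18        21 ]
[      -30       -33        18 ]
[      -21       -30        15 ]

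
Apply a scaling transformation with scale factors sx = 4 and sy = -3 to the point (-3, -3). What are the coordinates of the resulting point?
(-12, 9)

Scaling matrix:
[[4, 0], [0, -3]]
Result: (-3 × 4, -3 × -3) = (-12, 9)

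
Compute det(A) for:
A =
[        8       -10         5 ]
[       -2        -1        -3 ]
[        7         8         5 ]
det(A) = 217

Expand along row 0 (cofactor expansion): det(A) = a*(e*i - f*h) - b*(d*i - f*g) + c*(d*h - e*g), where the 3×3 is [[a, b, c], [d, e, f], [g, h, i]].
Minor M_00 = (-1)*(5) - (-3)*(8) = -5 + 24 = 19.
Minor M_01 = (-2)*(5) - (-3)*(7) = -10 + 21 = 11.
Minor M_02 = (-2)*(8) - (-1)*(7) = -16 + 7 = -9.
det(A) = (8)*(19) - (-10)*(11) + (5)*(-9) = 152 + 110 - 45 = 217.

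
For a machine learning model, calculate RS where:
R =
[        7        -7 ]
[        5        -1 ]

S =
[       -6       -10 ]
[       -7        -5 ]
RS =
[        7       -35 ]
[      -23       -45 ]

Matrix multiplication: (RS)[i][j] = sum over k of R[i][k] * S[k][j].
  (RS)[0][0] = (7)*(-6) + (-7)*(-7) = 7
  (RS)[0][1] = (7)*(-10) + (-7)*(-5) = -35
  (RS)[1][0] = (5)*(-6) + (-1)*(-7) = -23
  (RS)[1][1] = (5)*(-10) + (-1)*(-5) = -45
RS =
[        7       -35 ]
[      -23       -45 ]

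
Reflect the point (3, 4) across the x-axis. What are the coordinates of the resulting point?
(3, -4)

Reflection across x-axis: (3, 4) → (3, -4)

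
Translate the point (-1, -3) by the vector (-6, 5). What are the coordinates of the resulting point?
(-7, 2)

Translation by (-6, 5):
x' = -1 + -6 = -7
y' = -3 + 5 = 2
Homogeneous matrix: [[1, 0, -6], [0, 1, 5], [0, 0, 1]]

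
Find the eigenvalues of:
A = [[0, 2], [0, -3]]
λ = -3, 0

Solve det(A - λI) = 0. For a 2×2 matrix this is λ² - (trace)λ + det = 0.
trace(A) = 0 - 3 = -3.
det(A) = (0)*(-3) - (2)*(0) = 0 - 0 = 0.
Characteristic equation: λ² - (-3)λ + (0) = 0.
Discriminant: (-3)² - 4*(0) = 9 - 0 = 9.
Roots: λ = (-3 ± √9) / 2 = -3, 0.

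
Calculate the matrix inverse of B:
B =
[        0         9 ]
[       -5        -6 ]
det(B) = 45
B⁻¹ =
[    -2/15      -1/5 ]
[      1/9         0 ]

For a 2×2 matrix B = [[a, b], [c, d]] with det(B) ≠ 0, B⁻¹ = (1/det(B)) * [[d, -b], [-c, a]].
det(B) = (0)*(-6) - (9)*(-5) = 0 + 45 = 45.
B⁻¹ = (1/45) * [[-6, -9], [5, 0]].
Dividing each entry by 45 and reducing:
B⁻¹ =
[    -2/15      -1/5 ]
[      1/9         0 ]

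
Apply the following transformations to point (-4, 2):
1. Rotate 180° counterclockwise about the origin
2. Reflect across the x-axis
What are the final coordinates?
(4, 2)

Step 1: Rotate 180° → (4, -2)
Step 2: Reflect across the x-axis → (4, 2)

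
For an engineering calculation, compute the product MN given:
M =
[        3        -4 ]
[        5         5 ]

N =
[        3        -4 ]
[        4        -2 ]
MN =
[       -7        -4 ]
[       35       -30 ]

Matrix multiplication: (MN)[i][j] = sum over k of M[i][k] * N[k][j].
  (MN)[0][0] = (3)*(3) + (-4)*(4) = -7
  (MN)[0][1] = (3)*(-4) + (-4)*(-2) = -4
  (MN)[1][0] = (5)*(3) + (5)*(4) = 35
  (MN)[1][1] = (5)*(-4) + (5)*(-2) = -30
MN =
[       -7        -4 ]
[       35       -30 ]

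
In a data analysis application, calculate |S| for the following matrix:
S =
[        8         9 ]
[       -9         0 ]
det(S) = 81

For a 2×2 matrix [[a, b], [c, d]], det = a*d - b*c.
det(S) = (8)*(0) - (9)*(-9) = 0 + 81 = 81.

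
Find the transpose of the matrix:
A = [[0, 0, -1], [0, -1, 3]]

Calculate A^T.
[[0, 0], [0, -1], [-1, 3]]

The transpose sends entry (i,j) to (j,i); rows become columns.
Row 0 of A: [0, 0, -1] -> column 0 of A^T.
Row 1 of A: [0, -1, 3] -> column 1 of A^T.
A^T = [[0, 0], [0, -1], [-1, 3]]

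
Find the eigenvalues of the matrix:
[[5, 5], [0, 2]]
λ = 2 and λ = 5

Characteristic equation: det(A - λI) = 0
λ² - (trace)λ + (det) = 0
λ² - (7)λ + (10) = 0
λ² - 7λ + 10 = 0
Solving: λ = 2, 5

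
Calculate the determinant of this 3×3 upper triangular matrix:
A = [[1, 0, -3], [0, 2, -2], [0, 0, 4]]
8

The determinant of a triangular matrix is the product of its diagonal entries (the off-diagonal entries above the diagonal do not affect it).
det(A) = (1) * (2) * (4) = 8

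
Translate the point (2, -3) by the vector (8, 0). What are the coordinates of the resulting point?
(10, -3)

Translation by (8, 0):
x' = 2 + 8 = 10
y' = -3 + 0 = -3
Homogeneous matrix: [[1, 0, 8], [0, 1, 0], [0, 0, 1]]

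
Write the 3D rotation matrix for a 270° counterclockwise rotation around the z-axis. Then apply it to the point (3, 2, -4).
R = [[0, 1, 0], [-1, 0, 0], [0, 0, 1]]; R·(3, 2, -4) = (2, -3, -4)

Rotation matrix for 270° around z-axis:
cos(270°) = 0, sin(270°) = -1
R = [[0, 1, 0], [-1, 0, 0], [0, 0, 1]]
Apply to (3, 2, -4): R·[3, 2, -4]ᵀ = (2, -3, -4)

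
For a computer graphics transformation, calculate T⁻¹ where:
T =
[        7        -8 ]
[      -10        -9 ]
det(T) = -143
T⁻¹ =
[    9/143    -8/143 ]
[  -10/143    -7/143 ]

For a 2×2 matrix T = [[a, b], [c, d]] with det(T) ≠ 0, T⁻¹ = (1/det(T)) * [[d, -b], [-c, a]].
det(T) = (7)*(-9) - (-8)*(-10) = -63 - 80 = -143.
T⁻¹ = (1/-143) * [[-9, 8], [10, 7]].
Dividing each entry by -143 and reducing:
T⁻¹ =
[    9/143    -8/143 ]
[  -10/143    -7/143 ]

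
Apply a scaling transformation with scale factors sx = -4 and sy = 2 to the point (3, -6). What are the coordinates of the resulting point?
(-12, -12)

Scaling matrix:
[[-4, 0], [0, 2]]
Result: (3 × -4, -6 × 2) = (-12, -12)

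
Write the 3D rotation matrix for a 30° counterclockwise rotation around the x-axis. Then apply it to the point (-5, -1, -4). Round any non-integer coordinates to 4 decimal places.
R = [[1, 0, 0], [0, √3/2, -1/2], [0, 1/2, √3/2]]; R·(-5, -1, -4) = (-5.0000, 1.1340, -3.9641)

Rotation matrix for 30° around x-axis:
cos(30°) = √3/2, sin(30°) = 1/2
R = [[1, 0, 0], [0, √3/2, -1/2], [0, 1/2, √3/2]]
Apply to (-5, -1, -4): R·[-5, -1, -4]ᵀ = (-5.0000, 1.1340, -3.9641)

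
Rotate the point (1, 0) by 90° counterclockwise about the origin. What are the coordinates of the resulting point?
(0, 1)

Rotation matrix R(θ) = [[cos θ, -sin θ], [sin θ, cos θ]]; for θ = 90°:
R = [[0, -1], [1, 0]]
Result: R × [1, 0]ᵀ = [0·1 + (-1)·0, 1·1 + (0)·0]ᵀ = (0, 1)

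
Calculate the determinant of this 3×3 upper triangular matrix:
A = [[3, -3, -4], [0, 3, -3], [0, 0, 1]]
9

The determinant of a triangular matrix is the product of its diagonal entries (the off-diagonal entries above the diagonal do not affect it).
det(A) = (3) * (3) * (1) = 9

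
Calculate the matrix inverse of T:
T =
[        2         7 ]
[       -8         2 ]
det(T) = 60
T⁻¹ =
[     1/30     -7/60 ]
[     2/15      1/30 ]

For a 2×2 matrix T = [[a, b], [c, d]] with det(T) ≠ 0, T⁻¹ = (1/det(T)) * [[d, -b], [-c, a]].
det(T) = (2)*(2) - (7)*(-8) = 4 + 56 = 60.
T⁻¹ = (1/60) * [[2, -7], [8, 2]].
Dividing each entry by 60 and reducing:
T⁻¹ =
[     1/30     -7/60 ]
[     2/15      1/30 ]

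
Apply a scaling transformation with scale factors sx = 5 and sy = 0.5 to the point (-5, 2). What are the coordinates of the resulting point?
(-25, 1.0)

Scaling matrix:
[[5, 0], [0, 0.50]]
Result: (-5 × 5, 2 × 0.5) = (-25, 1.0)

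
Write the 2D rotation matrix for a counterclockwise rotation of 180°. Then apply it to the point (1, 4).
R = [[-1, 0], [0, -1]]; R·(1, 4) = (-1, -4)

Rotation matrix formula: R(θ) = [[cos θ, -sin θ], [sin θ, cos θ]]
For θ = 180°:
cos(180°) = -1
sin(180°) = 0
R = [[-1, 0], [0, -1]]
Apply to (1, 4): [-1·1 + (0)·4, 0·1 + -1·4] = (-1, -4)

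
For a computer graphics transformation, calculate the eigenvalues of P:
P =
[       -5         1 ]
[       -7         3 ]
λ = -4, 2

Solve det(P - λI) = 0. For a 2×2 matrix the characteristic equation is λ² - (trace)λ + det = 0.
trace(P) = a + d = -5 + 3 = -2.
det(P) = a*d - b*c = (-5)*(3) - (1)*(-7) = -15 + 7 = -8.
Characteristic equation: λ² - (-2)λ + (-8) = 0.
Discriminant = (-2)² - 4*(-8) = 4 + 32 = 36.
λ = (-2 ± √36) / 2 = (-2 ± 6) / 2 = -4, 2.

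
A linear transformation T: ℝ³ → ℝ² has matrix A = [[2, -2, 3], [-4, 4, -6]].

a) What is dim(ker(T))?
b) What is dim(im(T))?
dim(ker) = 2, dim(im) = 1

Observe that row 2 = -2 × row 1 (so the rows are linearly dependent).
Thus rank(A) = 1 (only one linearly independent row).
dim(im(T)) = rank(A) = 1.
By the rank-nullity theorem applied to T: ℝ³ → ℝ², rank(A) + nullity(A) = 3 (the domain dimension), so dim(ker(T)) = 3 - 1 = 2.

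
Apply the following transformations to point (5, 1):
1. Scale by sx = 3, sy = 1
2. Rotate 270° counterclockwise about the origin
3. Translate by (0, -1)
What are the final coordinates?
(1, -16)

Step 1: Scale → (15, 1)
Step 2: Rotate 270° → (1, -15)
Step 3: Translate → (1, -16)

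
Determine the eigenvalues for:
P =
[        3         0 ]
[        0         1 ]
λ = 1, 3

Solve det(P - λI) = 0. For a 2×2 matrix the characteristic equation is λ² - (trace)λ + det = 0.
trace(P) = a + d = 3 + 1 = 4.
det(P) = a*d - b*c = (3)*(1) - (0)*(0) = 3 - 0 = 3.
Characteristic equation: λ² - (4)λ + (3) = 0.
Discriminant = (4)² - 4*(3) = 16 - 12 = 4.
λ = (4 ± √4) / 2 = (4 ± 2) / 2 = 1, 3.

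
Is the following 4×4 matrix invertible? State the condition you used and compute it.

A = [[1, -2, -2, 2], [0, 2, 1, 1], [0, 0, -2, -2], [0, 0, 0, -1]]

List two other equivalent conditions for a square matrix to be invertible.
Yes, invertible; det(A) = 4 ≠ 0. Equivalent conditions: rank(A) = 4; Ax = 0 has only the trivial solution; 0 is not an eigenvalue; the columns of A are linearly independent.

To check invertibility, compute det(A).
The given matrix is triangular, so det(A) equals the product of its diagonal entries = 4 ≠ 0.
Since det(A) ≠ 0, A is invertible.
Equivalent conditions for a square matrix A to be invertible:
- rank(A) = 4 (full rank).
- The homogeneous system Ax = 0 has only the trivial solution x = 0.
- 0 is not an eigenvalue of A.
- The columns (equivalently rows) of A are linearly independent.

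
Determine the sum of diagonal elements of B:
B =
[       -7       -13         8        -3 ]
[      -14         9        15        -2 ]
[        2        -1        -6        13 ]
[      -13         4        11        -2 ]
tr(B) = -7 + 9 - 6 - 2 = -6

The trace of a square matrix is the sum of its diagonal entries.
Diagonal entries of B: B[0][0] = -7, B[1][1] = 9, B[2][2] = -6, B[3][3] = -2.
tr(B) = -7 + 9 - 6 - 2 = -6.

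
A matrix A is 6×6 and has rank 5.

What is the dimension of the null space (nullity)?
1

The rank-nullity theorem for an m×n matrix states:
rank(A) + nullity(A) = n (the number of columns).
Here n = 6 and rank(A) = 5, so nullity(A) = 6 - 5 = 1.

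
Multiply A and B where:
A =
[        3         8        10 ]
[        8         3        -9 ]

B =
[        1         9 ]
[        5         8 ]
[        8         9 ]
AB =
[      123       181 ]
[      -49        15 ]

Matrix multiplication: (AB)[i][j] = sum over k of A[i][k] * B[k][j].
  (AB)[0][0] = (3)*(1) + (8)*(5) + (10)*(8) = 123
  (AB)[0][1] = (3)*(9) + (8)*(8) + (10)*(9) = 181
  (AB)[1][0] = (8)*(1) + (3)*(5) + (-9)*(8) = -49
  (AB)[1][1] = (8)*(9) + (3)*(8) + (-9)*(9) = 15
AB =
[      123       181 ]
[      -49        15 ]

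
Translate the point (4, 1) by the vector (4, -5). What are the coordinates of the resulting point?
(8, -4)

Translation by (4, -5):
x' = 4 + 4 = 8
y' = 1 + -5 = -4
Homogeneous matrix: [[1, 0, 4], [0, 1, -5], [0, 0, 1]]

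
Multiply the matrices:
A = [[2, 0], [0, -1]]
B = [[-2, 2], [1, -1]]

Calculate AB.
[[-4, 4], [-1, 1]]

Each entry (i,j) of AB = sum over k of A[i][k]*B[k][j].
(AB)[0][0] = (2)*(-2) + (0)*(1) = -4
(AB)[0][1] = (2)*(2) + (0)*(-1) = 4
(AB)[1][0] = (0)*(-2) + (-1)*(1) = -1
(AB)[1][1] = (0)*(2) + (-1)*(-1) = 1
AB = [[-4, 4], [-1, 1]]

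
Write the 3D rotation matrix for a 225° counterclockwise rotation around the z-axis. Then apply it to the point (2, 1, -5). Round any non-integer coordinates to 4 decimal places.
R = [[-√2/2, √2/2, 0], [-√2/2, -√2/2, 0], [0, 0, 1]]; R·(2, 1, -5) = (-0.7071, -2.1213, -5.0000)

Rotation matrix for 225° around z-axis:
cos(225°) = -√2/2, sin(225°) = -√2/2
R = [[-√2/2, √2/2, 0], [-√2/2, -√2/2, 0], [0, 0, 1]]
Apply to (2, 1, -5): R·[2, 1, -5]ᵀ = (-0.7071, -2.1213, -5.0000)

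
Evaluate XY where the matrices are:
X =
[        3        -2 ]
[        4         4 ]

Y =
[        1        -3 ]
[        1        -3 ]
XY =
[        1        -3 ]
[        8       -24 ]

Matrix multiplication: (XY)[i][j] = sum over k of X[i][k] * Y[k][j].
  (XY)[0][0] = (3)*(1) + (-2)*(1) = 1
  (XY)[0][1] = (3)*(-3) + (-2)*(-3) = -3
  (XY)[1][0] = (4)*(1) + (4)*(1) = 8
  (XY)[1][1] = (4)*(-3) + (4)*(-3) = -24
XY =
[        1        -3 ]
[        8       -24 ]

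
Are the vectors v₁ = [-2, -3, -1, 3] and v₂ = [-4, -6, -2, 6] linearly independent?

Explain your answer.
No, linearly dependent (v₂ = 2·v₁)

Check whether there is a scalar k with v₂ = k·v₁.
Comparing components, k = 2 satisfies 2·[-2, -3, -1, 3] = [-4, -6, -2, 6].
Since v₂ is a scalar multiple of v₁, the two vectors are linearly dependent.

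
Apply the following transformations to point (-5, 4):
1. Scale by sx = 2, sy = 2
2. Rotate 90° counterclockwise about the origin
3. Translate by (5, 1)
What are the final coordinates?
(-3, -9)

Step 1: Scale → (-10, 8)
Step 2: Rotate 90° → (-8, -10)
Step 3: Translate → (-3, -9)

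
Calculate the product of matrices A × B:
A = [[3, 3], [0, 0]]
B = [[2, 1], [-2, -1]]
[[0, 0], [0, 0]]

Matrix multiplication:
C[0][0] = 3×2 + 3×-2 = 0
C[0][1] = 3×1 + 3×-1 = 0
C[1][0] = 0×2 + 0×-2 = 0
C[1][1] = 0×1 + 0×-1 = 0
Result: [[0, 0], [0, 0]]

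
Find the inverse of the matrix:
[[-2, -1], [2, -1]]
[[-1/4, 1/4], [-1/2, -1/2]]

For [[a,b],[c,d]], inverse = (1/det)·[[d,-b],[-c,a]]
det = -2·-1 - -1·2 = 4
Inverse = (1/4)·[[-1, 1], [-2, -2]]
        = [[-1/4, 1/4], [-1/2, -1/2]]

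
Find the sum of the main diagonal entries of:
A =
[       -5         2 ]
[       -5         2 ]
tr(A) = -5 + 2 = -3

The trace of a square matrix is the sum of its diagonal entries.
Diagonal entries of A: A[0][0] = -5, A[1][1] = 2.
tr(A) = -5 + 2 = -3.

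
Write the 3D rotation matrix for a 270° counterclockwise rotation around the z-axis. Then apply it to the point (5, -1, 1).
R = [[0, 1, 0], [-1, 0, 0], [0, 0, 1]]; R·(5, -1, 1) = (-1, -5, 1)

Rotation matrix for 270° around z-axis:
cos(270°) = 0, sin(270°) = -1
R = [[0, 1, 0], [-1, 0, 0], [0, 0, 1]]
Apply to (5, -1, 1): R·[5, -1, 1]ᵀ = (-1, -5, 1)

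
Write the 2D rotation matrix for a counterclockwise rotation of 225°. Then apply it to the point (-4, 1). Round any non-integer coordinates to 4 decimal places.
R = [[-√2/2, √2/2], [-√2/2, -√2/2]]; R·(-4, 1) = (3.5355, 2.1213)

Rotation matrix formula: R(θ) = [[cos θ, -sin θ], [sin θ, cos θ]]
For θ = 225°:
cos(225°) = -√2/2
sin(225°) = -√2/2
R = [[-√2/2, √2/2], [-√2/2, -√2/2]]
Apply to (-4, 1): [-√2/2·-4 + (√2/2)·1, -√2/2·-4 + -√2/2·1] = (3.5355, 2.1213)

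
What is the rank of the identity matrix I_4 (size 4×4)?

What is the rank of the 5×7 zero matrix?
rank(I_4) = 4, rank(0) = 0

The identity I_4 has 4 columns that are the standard basis vectors e_1, …, e_4. These are linearly independent, so all 4 columns are pivots and rank(I_4) = 4.
The 5×7 zero matrix has every entry zero, so every row is the zero row and there are no pivots; rank(0) = 0.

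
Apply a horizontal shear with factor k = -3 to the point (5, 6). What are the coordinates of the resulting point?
(-13, 6)

Shear matrix for horizontal shear with factor k = -3:
[[1, -3], [0, 1]]
Result: (5, 6) → (-13, 6)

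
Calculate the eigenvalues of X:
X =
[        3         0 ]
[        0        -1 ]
λ = -1, 3

Solve det(X - λI) = 0. For a 2×2 matrix the characteristic equation is λ² - (trace)λ + det = 0.
trace(X) = a + d = 3 - 1 = 2.
det(X) = a*d - b*c = (3)*(-1) - (0)*(0) = -3 - 0 = -3.
Characteristic equation: λ² - (2)λ + (-3) = 0.
Discriminant = (2)² - 4*(-3) = 4 + 12 = 16.
λ = (2 ± √16) / 2 = (2 ± 4) / 2 = -1, 3.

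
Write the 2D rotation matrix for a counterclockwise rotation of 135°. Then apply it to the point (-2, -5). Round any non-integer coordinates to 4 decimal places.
R = [[-√2/2, -√2/2], [√2/2, -√2/2]]; R·(-2, -5) = (4.9497, 2.1213)

Rotation matrix formula: R(θ) = [[cos θ, -sin θ], [sin θ, cos θ]]
For θ = 135°:
cos(135°) = -√2/2
sin(135°) = √2/2
R = [[-√2/2, -√2/2], [√2/2, -√2/2]]
Apply to (-2, -5): [-√2/2·-2 + (-√2/2)·-5, √2/2·-2 + -√2/2·-5] = (4.9497, 2.1213)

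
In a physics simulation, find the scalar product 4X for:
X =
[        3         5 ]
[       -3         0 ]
4X =
[       12        20 ]
[      -12         0 ]

Scalar multiplication is elementwise: (4X)[i][j] = 4 * X[i][j].
  (4X)[0][0] = 4 * (3) = 12
  (4X)[0][1] = 4 * (5) = 20
  (4X)[1][0] = 4 * (-3) = -12
  (4X)[1][1] = 4 * (0) = 0
4X =
[       12        20 ]
[      -12         0 ]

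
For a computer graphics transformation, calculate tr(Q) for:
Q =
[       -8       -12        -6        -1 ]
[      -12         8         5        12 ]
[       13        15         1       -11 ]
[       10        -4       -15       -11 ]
tr(Q) = -8 + 8 + 1 - 11 = -10

The trace of a square matrix is the sum of its diagonal entries.
Diagonal entries of Q: Q[0][0] = -8, Q[1][1] = 8, Q[2][2] = 1, Q[3][3] = -11.
tr(Q) = -8 + 8 + 1 - 11 = -10.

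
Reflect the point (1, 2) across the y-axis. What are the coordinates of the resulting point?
(-1, 2)

Reflection across y-axis: (1, 2) → (-1, 2)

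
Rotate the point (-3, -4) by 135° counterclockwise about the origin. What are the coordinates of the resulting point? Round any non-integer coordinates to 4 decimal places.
(4.9497, 0.7071)

Rotation matrix R(θ) = [[cos θ, -sin θ], [sin θ, cos θ]]; for θ = 135°:
R = [[-√2/2, -√2/2], [√2/2, -√2/2]]
Result: R × [-3, -4]ᵀ = [-√2/2·-3 + (-√2/2)·-4, √2/2·-3 + (-√2/2)·-4]ᵀ = (4.9497, 0.7071)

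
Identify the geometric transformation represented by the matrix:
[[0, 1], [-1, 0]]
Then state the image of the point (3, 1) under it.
rotation by 90° clockwise (i.e., 270° counterclockwise); image of (3, 1) is (1, -3)

This matches the form [[cos θ, -sin θ], [sin θ, cos θ]] of a rotation matrix; reading off cos θ and sin θ gives the angle.
The matrix [[0, 1], [-1, 0]] represents: rotation by 90° clockwise (i.e., 270° counterclockwise).
Applying it to (3, 1): [0·3 + 1·1, -1·3 + 0·1] = (1, -3).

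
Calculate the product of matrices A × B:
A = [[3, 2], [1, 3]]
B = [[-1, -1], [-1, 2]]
[[-5, 1], [-4, 5]]

Matrix multiplication:
C[0][0] = 3×-1 + 2×-1 = -5
C[0][1] = 3×-1 + 2×2 = 1
C[1][0] = 1×-1 + 3×-1 = -4
C[1][1] = 1×-1 + 3×2 = 5
Result: [[-5, 1], [-4, 5]]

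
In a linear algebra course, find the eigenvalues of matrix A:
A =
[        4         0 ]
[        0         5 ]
λ = 4, 5

Solve det(A - λI) = 0. For a 2×2 matrix the characteristic equation is λ² - (trace)λ + det = 0.
trace(A) = a + d = 4 + 5 = 9.
det(A) = a*d - b*c = (4)*(5) - (0)*(0) = 20 - 0 = 20.
Characteristic equation: λ² - (9)λ + (20) = 0.
Discriminant = (9)² - 4*(20) = 81 - 80 = 1.
λ = (9 ± √1) / 2 = (9 ± 1) / 2 = 4, 5.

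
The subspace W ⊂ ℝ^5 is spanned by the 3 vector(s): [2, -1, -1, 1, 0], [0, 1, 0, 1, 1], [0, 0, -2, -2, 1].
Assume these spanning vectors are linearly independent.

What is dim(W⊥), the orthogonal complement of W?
dim(W⊥) = 2

For any subspace W of ℝ^n, dim(W) + dim(W⊥) = n (the whole-space dimension).
Here the given 3 vectors are linearly independent, so dim(W) = 3.
Thus dim(W⊥) = n - dim(W) = 5 - 3 = 2.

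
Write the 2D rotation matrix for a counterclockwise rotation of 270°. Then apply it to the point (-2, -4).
R = [[0, 1], [-1, 0]]; R·(-2, -4) = (-4, 2)

Rotation matrix formula: R(θ) = [[cos θ, -sin θ], [sin θ, cos θ]]
For θ = 270°:
cos(270°) = 0
sin(270°) = -1
R = [[0, 1], [-1, 0]]
Apply to (-2, -4): [0·-2 + (1)·-4, -1·-2 + 0·-4] = (-4, 2)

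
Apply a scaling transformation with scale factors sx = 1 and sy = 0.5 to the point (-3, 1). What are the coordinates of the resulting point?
(-3, 0.5)

Scaling matrix:
[[1, 0], [0, 0.50]]
Result: (-3 × 1, 1 × 0.5) = (-3, 0.5)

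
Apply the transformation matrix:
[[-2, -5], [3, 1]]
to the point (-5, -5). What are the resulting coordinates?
(35, -20)

Matrix multiplication:
[[-2, -5], [3, 1]] × [-5, -5]ᵀ
= [-2×-5 + -5×-5, 3×-5 + 1×-5]ᵀ
= [35.0000, -20.0000]ᵀ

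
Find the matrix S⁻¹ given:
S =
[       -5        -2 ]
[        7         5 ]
det(S) = -11
S⁻¹ =
[    -5/11     -2/11 ]
[     7/11      5/11 ]

For a 2×2 matrix S = [[a, b], [c, d]] with det(S) ≠ 0, S⁻¹ = (1/det(S)) * [[d, -b], [-c, a]].
det(S) = (-5)*(5) - (-2)*(7) = -25 + 14 = -11.
S⁻¹ = (1/-11) * [[5, 2], [-7, -5]].
Dividing each entry by -11 and reducing:
S⁻¹ =
[    -5/11     -2/11 ]
[     7/11      5/11 ]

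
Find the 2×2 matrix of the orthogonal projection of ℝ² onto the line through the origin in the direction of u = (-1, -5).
[[1/26, 5/26], [5/26, 25/26]]

The orthogonal projection onto the line spanned by a nonzero vector u = (a, b) has matrix P = (u uᵀ) / (uᵀ u) = (1/(a² + b²)) · [[a², ab], [ab, b²]].
Here u = (-1, -5), so a² + b² = 1 + 25 = 26.
P = (1/26) · [[1, 5], [5, 25]] = [[1/26, 5/26], [5/26, 25/26]].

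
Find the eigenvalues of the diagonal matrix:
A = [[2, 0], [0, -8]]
λ₁ = 2, λ₂ = -8

The characteristic polynomial of A is det(A - λI) = (2 - λ)(-8 - λ) = 0.
The roots are λ = 2 and λ = -8, so the eigenvalues are the diagonal entries.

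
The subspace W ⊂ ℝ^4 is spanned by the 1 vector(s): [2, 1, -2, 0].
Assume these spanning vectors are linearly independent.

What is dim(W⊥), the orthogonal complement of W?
dim(W⊥) = 3

For any subspace W of ℝ^n, dim(W) + dim(W⊥) = n (the whole-space dimension).
Here the given 1 vectors are linearly independent, so dim(W) = 1.
Thus dim(W⊥) = n - dim(W) = 4 - 1 = 3.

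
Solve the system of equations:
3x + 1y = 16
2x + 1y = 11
x = 5, y = 1

Use elimination (row reduction):
Equation 1: 3x + 1y = 16.
Equation 2: 2x + 1y = 11.
Multiply Eq1 by 2 and Eq2 by 3: 6x + 2y = 32;  6x + 3y = 33.
Subtract: (1)y = 1, so y = 1.
Back-substitute into Eq1: 3x + 1*(1) = 16, so x = 5.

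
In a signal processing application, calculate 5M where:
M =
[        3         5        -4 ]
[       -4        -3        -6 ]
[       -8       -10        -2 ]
5M =
[       15        25       -20 ]
[      -20       -15       -30 ]
[      -40       -50       -10 ]

Scalar multiplication is elementwise: (5M)[i][j] = 5 * M[i][j].
  (5M)[0][0] = 5 * (3) = 15
  (5M)[0][1] = 5 * (5) = 25
  (5M)[0][2] = 5 * (-4) = -20
  (5M)[1][0] = 5 * (-4) = -20
  (5M)[1][1] = 5 * (-3) = -15
  (5M)[1][2] = 5 * (-6) = -30
  (5M)[2][0] = 5 * (-8) = -40
  (5M)[2][1] = 5 * (-10) = -50
  (5M)[2][2] = 5 * (-2) = -10
5M =
[       15        25       -20 ]
[      -20       -15       -30 ]
[      -40       -50       -10 ]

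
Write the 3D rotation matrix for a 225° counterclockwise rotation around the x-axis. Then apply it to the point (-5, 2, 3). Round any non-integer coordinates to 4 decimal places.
R = [[1, 0, 0], [0, -√2/2, √2/2], [0, -√2/2, -√2/2]]; R·(-5, 2, 3) = (-5.0000, 0.7071, -3.5355)

Rotation matrix for 225° around x-axis:
cos(225°) = -√2/2, sin(225°) = -√2/2
R = [[1, 0, 0], [0, -√2/2, √2/2], [0, -√2/2, -√2/2]]
Apply to (-5, 2, 3): R·[-5, 2, 3]ᵀ = (-5.0000, 0.7071, -3.5355)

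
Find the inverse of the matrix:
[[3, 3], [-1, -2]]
[[2/3, 1], [-1/3, -1]]

For [[a,b],[c,d]], inverse = (1/det)·[[d,-b],[-c,a]]
det = 3·-2 - 3·-1 = -3
Inverse = (1/-3)·[[-2, -3], [1, 3]]
        = [[2/3, 1], [-1/3, -1]]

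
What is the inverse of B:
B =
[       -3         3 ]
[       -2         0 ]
det(B) = 6
B⁻¹ =
[        0      -1/2 ]
[      1/3      -1/2 ]

For a 2×2 matrix B = [[a, b], [c, d]] with det(B) ≠ 0, B⁻¹ = (1/det(B)) * [[d, -b], [-c, a]].
det(B) = (-3)*(0) - (3)*(-2) = 0 + 6 = 6.
B⁻¹ = (1/6) * [[0, -3], [2, -3]].
Dividing each entry by 6 and reducing:
B⁻¹ =
[        0      -1/2 ]
[      1/3      -1/2 ]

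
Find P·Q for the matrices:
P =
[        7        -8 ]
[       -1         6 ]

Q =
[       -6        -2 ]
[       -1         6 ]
PQ =
[      -34       -62 ]
[        0        38 ]

Matrix multiplication: (PQ)[i][j] = sum over k of P[i][k] * Q[k][j].
  (PQ)[0][0] = (7)*(-6) + (-8)*(-1) = -34
  (PQ)[0][1] = (7)*(-2) + (-8)*(6) = -62
  (PQ)[1][0] = (-1)*(-6) + (6)*(-1) = 0
  (PQ)[1][1] = (-1)*(-2) + (6)*(6) = 38
PQ =
[      -34       -62 ]
[        0        38 ]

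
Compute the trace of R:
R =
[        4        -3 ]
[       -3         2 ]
tr(R) = 4 + 2 = 6

The trace of a square matrix is the sum of its diagonal entries.
Diagonal entries of R: R[0][0] = 4, R[1][1] = 2.
tr(R) = 4 + 2 = 6.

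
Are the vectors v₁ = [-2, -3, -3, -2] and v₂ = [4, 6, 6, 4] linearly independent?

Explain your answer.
No, linearly dependent (v₂ = -2·v₁)

Check whether there is a scalar k with v₂ = k·v₁.
Comparing components, k = -2 satisfies -2·[-2, -3, -3, -2] = [4, 6, 6, 4].
Since v₂ is a scalar multiple of v₁, the two vectors are linearly dependent.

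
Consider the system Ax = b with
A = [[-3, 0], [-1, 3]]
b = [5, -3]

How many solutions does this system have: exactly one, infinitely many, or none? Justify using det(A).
Exactly one solution

Compute det(A) = (-3)*(3) - (0)*(-1) = -9.
Because det(A) ≠ 0, A is invertible and Ax = b has a unique solution for every b (here x = A⁻¹ b).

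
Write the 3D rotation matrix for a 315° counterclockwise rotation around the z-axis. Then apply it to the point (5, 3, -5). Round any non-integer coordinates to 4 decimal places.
R = [[√2/2, √2/2, 0], [-√2/2, √2/2, 0], [0, 0, 1]]; R·(5, 3, -5) = (5.6569, -1.4142, -5.0000)

Rotation matrix for 315° around z-axis:
cos(315°) = √2/2, sin(315°) = -√2/2
R = [[√2/2, √2/2, 0], [-√2/2, √2/2, 0], [0, 0, 1]]
Apply to (5, 3, -5): R·[5, 3, -5]ᵀ = (5.6569, -1.4142, -5.0000)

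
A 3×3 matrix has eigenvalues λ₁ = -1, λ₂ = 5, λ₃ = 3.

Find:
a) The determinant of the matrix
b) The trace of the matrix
det = -15, trace = 7

Two standard eigenvalue identities:
- det(A) equals the product of the eigenvalues (counted with multiplicity).
- trace(A) equals the sum of the eigenvalues.
det(A) = (-1)*(5)*(3) = -15.
trace(A) = -1 + 5 + 3 = 7.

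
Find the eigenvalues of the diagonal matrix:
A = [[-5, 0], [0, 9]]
λ₁ = -5, λ₂ = 9

The characteristic polynomial of A is det(A - λI) = (-5 - λ)(9 - λ) = 0.
The roots are λ = -5 and λ = 9, so the eigenvalues are the diagonal entries.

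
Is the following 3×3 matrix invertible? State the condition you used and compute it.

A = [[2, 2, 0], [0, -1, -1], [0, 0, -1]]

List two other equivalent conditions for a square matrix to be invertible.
Yes, invertible; det(A) = 2 ≠ 0. Equivalent conditions: rank(A) = 3; Ax = 0 has only the trivial solution; 0 is not an eigenvalue; the columns of A are linearly independent.

To check invertibility, compute det(A).
The given matrix is triangular, so det(A) equals the product of its diagonal entries = 2 ≠ 0.
Since det(A) ≠ 0, A is invertible.
Equivalent conditions for a square matrix A to be invertible:
- rank(A) = 3 (full rank).
- The homogeneous system Ax = 0 has only the trivial solution x = 0.
- 0 is not an eigenvalue of A.
- The columns (equivalently rows) of A are linearly independent.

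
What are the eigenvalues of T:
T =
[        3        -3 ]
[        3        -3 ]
λ = 0, 0

Solve det(T - λI) = 0. For a 2×2 matrix the characteristic equation is λ² - (trace)λ + det = 0.
trace(T) = a + d = 3 - 3 = 0.
det(T) = a*d - b*c = (3)*(-3) - (-3)*(3) = -9 + 9 = 0.
Characteristic equation: λ² - (0)λ + (0) = 0.
Discriminant = (0)² - 4*(0) = 0 - 0 = 0.
λ = (0 ± √0) / 2 = (0 ± 0) / 2 = 0, 0.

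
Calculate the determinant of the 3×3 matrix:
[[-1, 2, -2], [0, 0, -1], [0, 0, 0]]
0

Expansion along first row:
det = -1·det([[0,-1],[0,0]]) - 2·det([[0,-1],[0,0]]) + -2·det([[0,0],[0,0]])
    = -1·(0·0 - -1·0) - 2·(0·0 - -1·0) + -2·(0·0 - 0·0)
    = -1·0 - 2·0 + -2·0
    = 0 + 0 + 0 = 0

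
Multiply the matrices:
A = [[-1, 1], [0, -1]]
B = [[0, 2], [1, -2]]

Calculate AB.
[[1, -4], [-1, 2]]

Each entry (i,j) of AB = sum over k of A[i][k]*B[k][j].
(AB)[0][0] = (-1)*(0) + (1)*(1) = 1
(AB)[0][1] = (-1)*(2) + (1)*(-2) = -4
(AB)[1][0] = (0)*(0) + (-1)*(1) = -1
(AB)[1][1] = (0)*(2) + (-1)*(-2) = 2
AB = [[1, -4], [-1, 2]]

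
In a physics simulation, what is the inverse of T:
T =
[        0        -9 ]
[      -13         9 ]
det(T) = -117
T⁻¹ =
[    -1/13     -1/13 ]
[     -1/9         0 ]

For a 2×2 matrix T = [[a, b], [c, d]] with det(T) ≠ 0, T⁻¹ = (1/det(T)) * [[d, -b], [-c, a]].
det(T) = (0)*(9) - (-9)*(-13) = 0 - 117 = -117.
T⁻¹ = (1/-117) * [[9, 9], [13, 0]].
Dividing each entry by -117 and reducing:
T⁻¹ =
[    -1/13     -1/13 ]
[     -1/9         0 ]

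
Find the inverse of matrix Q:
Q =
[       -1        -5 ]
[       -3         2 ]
det(Q) = -17
Q⁻¹ =
[    -2/17     -5/17 ]
[    -3/17      1/17 ]

For a 2×2 matrix Q = [[a, b], [c, d]] with det(Q) ≠ 0, Q⁻¹ = (1/det(Q)) * [[d, -b], [-c, a]].
det(Q) = (-1)*(2) - (-5)*(-3) = -2 - 15 = -17.
Q⁻¹ = (1/-17) * [[2, 5], [3, -1]].
Dividing each entry by -17 and reducing:
Q⁻¹ =
[    -2/17     -5/17 ]
[    -3/17      1/17 ]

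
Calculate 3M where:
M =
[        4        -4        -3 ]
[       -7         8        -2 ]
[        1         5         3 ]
3M =
[       12       -12        -9 ]
[      -21        24        -6 ]
[        3        15         9 ]

Scalar multiplication is elementwise: (3M)[i][j] = 3 * M[i][j].
  (3M)[0][0] = 3 * (4) = 12
  (3M)[0][1] = 3 * (-4) = -12
  (3M)[0][2] = 3 * (-3) = -9
  (3M)[1][0] = 3 * (-7) = -21
  (3M)[1][1] = 3 * (8) = 24
  (3M)[1][2] = 3 * (-2) = -6
  (3M)[2][0] = 3 * (1) = 3
  (3M)[2][1] = 3 * (5) = 15
  (3M)[2][2] = 3 * (3) = 9
3M =
[       12       -12        -9 ]
[      -21        24        -6 ]
[        3        15         9 ]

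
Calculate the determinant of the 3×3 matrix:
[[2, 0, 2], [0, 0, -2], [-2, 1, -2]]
4

Expansion along first row:
det = 2·det([[0,-2],[1,-2]]) - 0·det([[0,-2],[-2,-2]]) + 2·det([[0,0],[-2,1]])
    = 2·(0·-2 - -2·1) - 0·(0·-2 - -2·-2) + 2·(0·1 - 0·-2)
    = 2·2 - 0·-4 + 2·0
    = 4 + 0 + 0 = 4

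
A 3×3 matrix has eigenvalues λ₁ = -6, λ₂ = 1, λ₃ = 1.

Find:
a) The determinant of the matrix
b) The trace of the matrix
det = -6, trace = -4

Two standard eigenvalue identities:
- det(A) equals the product of the eigenvalues (counted with multiplicity).
- trace(A) equals the sum of the eigenvalues.
det(A) = (-6)*(1)*(1) = -6.
trace(A) = -6 + 1 + 1 = -4.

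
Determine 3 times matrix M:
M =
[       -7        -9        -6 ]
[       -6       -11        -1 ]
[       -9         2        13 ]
3M =
[      -21       -27       -18 ]
[      -18       -33        -3 ]
[      -27         6        39 ]

Scalar multiplication is elementwise: (3M)[i][j] = 3 * M[i][j].
  (3M)[0][0] = 3 * (-7) = -21
  (3M)[0][1] = 3 * (-9) = -27
  (3M)[0][2] = 3 * (-6) = -18
  (3M)[1][0] = 3 * (-6) = -18
  (3M)[1][1] = 3 * (-11) = -33
  (3M)[1][2] = 3 * (-1) = -3
  (3M)[2][0] = 3 * (-9) = -27
  (3M)[2][1] = 3 * (2) = 6
  (3M)[2][2] = 3 * (13) = 39
3M =
[      -21       -27       -18 ]
[      -18       -33        -3 ]
[      -27         6        39 ]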